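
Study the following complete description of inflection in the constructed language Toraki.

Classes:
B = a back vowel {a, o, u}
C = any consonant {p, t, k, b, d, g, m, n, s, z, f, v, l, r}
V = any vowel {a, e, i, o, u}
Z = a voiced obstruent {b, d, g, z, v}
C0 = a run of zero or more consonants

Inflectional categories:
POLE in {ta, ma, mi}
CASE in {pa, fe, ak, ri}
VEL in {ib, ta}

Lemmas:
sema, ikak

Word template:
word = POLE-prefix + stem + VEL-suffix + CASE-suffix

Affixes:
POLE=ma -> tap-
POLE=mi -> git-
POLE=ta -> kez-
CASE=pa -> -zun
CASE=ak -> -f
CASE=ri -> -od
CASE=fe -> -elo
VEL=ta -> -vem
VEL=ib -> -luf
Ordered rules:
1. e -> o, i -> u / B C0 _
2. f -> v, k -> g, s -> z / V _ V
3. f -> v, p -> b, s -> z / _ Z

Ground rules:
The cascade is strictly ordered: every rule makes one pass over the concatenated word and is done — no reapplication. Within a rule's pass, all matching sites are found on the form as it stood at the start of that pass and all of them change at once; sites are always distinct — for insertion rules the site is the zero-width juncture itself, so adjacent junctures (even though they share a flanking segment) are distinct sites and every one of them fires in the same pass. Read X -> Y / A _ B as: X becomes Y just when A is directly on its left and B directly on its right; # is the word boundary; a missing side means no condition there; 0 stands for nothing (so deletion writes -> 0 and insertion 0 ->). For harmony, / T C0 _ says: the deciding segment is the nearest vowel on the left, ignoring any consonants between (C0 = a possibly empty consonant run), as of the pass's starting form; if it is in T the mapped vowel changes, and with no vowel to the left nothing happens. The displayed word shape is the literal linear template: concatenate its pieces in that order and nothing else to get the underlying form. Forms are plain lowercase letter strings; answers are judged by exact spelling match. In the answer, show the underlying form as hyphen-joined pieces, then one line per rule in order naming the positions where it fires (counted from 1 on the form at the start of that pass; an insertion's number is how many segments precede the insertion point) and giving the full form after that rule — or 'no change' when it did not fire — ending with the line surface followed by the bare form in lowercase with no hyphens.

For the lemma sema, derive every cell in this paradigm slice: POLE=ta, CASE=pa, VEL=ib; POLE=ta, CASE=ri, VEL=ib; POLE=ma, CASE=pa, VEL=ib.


cell POLE=ta, CASE=pa, VEL=ib:
underlying: kez-sema-luf-zun
1. e -> o, i -> u / B C0 _: no change
2. f -> v, k -> g, s -> z / V _ V: no change
3. f -> v, p -> b, s -> z / _ Z: fires at position(s) 10: kezsemaluvzun
surface: kezsemaluvzun

cell POLE=ta, CASE=ri, VEL=ib:
underlying: kez-sema-luf-od
1. e -> o, i -> u / B C0 _: no change
2. f -> v, k -> g, s -> z / V _ V: fires at position(s) 10: kezsemaluvod
3. f -> v, p -> b, s -> z / _ Z: no change
surface: kezsemaluvod

cell POLE=ma, CASE=pa, VEL=ib:
underlying: tap-sema-luf-zun
1. e -> o, i -> u / B C0 _: fires at position(s) 5: tapsomalufzun
2. f -> v, k -> g, s -> z / V _ V: no change
3. f -> v, p -> b, s -> z / _ Z: fires at position(s) 10: tapsomaluvzun
surface: tapsomaluvzun


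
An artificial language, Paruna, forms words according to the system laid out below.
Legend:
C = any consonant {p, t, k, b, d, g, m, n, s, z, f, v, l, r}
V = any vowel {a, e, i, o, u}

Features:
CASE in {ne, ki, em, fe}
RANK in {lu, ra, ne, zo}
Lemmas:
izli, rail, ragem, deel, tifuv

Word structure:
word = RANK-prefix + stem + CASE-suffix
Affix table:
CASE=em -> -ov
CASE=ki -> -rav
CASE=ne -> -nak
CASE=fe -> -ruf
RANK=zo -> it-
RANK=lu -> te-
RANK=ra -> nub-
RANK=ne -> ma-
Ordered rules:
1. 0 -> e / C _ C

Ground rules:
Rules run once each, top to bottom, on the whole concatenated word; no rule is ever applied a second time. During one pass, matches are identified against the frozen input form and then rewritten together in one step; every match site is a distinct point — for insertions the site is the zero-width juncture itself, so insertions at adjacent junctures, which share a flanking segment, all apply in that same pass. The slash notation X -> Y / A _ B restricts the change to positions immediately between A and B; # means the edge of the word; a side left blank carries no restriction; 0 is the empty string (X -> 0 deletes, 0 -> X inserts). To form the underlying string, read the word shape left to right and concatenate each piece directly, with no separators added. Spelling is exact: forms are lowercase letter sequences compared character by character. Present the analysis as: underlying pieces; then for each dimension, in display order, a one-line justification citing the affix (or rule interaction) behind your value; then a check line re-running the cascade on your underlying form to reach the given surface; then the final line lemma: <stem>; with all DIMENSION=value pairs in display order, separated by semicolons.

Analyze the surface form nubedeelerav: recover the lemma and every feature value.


underlying: nub-deel-rav
CASE=ki - signalled by the affix -rav
RANK=ra - signalled by the affix nub-
check: nubdeelrav -> nubedeelerav
lemma: deel; CASE=ki; RANK=ra


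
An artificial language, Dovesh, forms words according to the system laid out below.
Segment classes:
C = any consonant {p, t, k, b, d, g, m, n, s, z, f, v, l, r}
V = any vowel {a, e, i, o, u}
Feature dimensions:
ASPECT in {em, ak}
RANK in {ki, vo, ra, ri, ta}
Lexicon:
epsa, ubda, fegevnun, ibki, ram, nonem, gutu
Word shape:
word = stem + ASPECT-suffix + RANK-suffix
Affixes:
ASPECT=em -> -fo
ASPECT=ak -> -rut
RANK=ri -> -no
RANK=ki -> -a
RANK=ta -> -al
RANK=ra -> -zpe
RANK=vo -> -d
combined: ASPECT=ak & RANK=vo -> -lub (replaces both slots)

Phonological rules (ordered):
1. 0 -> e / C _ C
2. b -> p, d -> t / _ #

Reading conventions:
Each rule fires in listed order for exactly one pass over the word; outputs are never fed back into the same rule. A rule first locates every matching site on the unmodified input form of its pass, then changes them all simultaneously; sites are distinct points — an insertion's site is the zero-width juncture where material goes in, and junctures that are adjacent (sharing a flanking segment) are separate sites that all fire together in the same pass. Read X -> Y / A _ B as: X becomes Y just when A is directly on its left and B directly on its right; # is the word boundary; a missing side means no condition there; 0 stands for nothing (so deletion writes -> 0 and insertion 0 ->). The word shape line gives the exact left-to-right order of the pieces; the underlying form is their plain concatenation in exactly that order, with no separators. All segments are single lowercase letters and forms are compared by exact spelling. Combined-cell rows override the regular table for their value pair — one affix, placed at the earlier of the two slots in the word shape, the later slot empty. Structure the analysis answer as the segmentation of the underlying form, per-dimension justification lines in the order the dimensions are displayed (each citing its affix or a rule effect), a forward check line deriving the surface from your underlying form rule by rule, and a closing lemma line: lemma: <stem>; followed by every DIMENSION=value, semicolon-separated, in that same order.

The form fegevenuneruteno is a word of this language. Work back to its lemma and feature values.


underlying: fegevnun-rut-no
ASPECT=ak - signalled by the affix -rut
RANK=ri - signalled by the affix -no
check: fegevnunrutno -> fegevenuneruteno -> fegevenuneruteno
lemma: fegevnun; ASPECT=ak; RANK=ri


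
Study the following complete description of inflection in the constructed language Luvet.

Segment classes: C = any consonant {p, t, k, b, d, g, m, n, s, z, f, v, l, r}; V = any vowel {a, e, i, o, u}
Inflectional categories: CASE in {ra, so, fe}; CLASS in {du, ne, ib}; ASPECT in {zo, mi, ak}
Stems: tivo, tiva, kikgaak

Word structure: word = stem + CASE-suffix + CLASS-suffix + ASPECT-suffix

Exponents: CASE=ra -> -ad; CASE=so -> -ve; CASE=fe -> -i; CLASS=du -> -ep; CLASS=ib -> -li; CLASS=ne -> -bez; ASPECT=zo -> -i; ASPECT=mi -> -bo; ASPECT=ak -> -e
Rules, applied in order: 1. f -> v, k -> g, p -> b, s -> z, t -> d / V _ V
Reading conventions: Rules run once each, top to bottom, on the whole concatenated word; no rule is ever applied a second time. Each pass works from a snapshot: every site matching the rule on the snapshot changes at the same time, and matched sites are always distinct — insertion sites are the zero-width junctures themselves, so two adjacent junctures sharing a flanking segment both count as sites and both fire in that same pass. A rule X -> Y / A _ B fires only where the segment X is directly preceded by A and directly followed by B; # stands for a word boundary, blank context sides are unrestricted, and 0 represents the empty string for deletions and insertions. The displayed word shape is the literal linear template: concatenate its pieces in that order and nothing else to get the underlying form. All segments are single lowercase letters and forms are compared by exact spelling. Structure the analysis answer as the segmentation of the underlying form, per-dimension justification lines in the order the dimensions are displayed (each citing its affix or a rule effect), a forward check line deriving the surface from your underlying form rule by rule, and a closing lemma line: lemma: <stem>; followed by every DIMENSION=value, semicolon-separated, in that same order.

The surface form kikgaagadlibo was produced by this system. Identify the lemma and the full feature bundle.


underlying: kikgaak-ad-li-bo
CASE=ra - signalled by the affix -ad
CLASS=ib - signalled by the affix -li
ASPECT=mi - signalled by the affix -bo
check: kikgaakadlibo -> kikgaagadlibo
lemma: kikgaak; CASE=ra; CLASS=ib; ASPECT=mi


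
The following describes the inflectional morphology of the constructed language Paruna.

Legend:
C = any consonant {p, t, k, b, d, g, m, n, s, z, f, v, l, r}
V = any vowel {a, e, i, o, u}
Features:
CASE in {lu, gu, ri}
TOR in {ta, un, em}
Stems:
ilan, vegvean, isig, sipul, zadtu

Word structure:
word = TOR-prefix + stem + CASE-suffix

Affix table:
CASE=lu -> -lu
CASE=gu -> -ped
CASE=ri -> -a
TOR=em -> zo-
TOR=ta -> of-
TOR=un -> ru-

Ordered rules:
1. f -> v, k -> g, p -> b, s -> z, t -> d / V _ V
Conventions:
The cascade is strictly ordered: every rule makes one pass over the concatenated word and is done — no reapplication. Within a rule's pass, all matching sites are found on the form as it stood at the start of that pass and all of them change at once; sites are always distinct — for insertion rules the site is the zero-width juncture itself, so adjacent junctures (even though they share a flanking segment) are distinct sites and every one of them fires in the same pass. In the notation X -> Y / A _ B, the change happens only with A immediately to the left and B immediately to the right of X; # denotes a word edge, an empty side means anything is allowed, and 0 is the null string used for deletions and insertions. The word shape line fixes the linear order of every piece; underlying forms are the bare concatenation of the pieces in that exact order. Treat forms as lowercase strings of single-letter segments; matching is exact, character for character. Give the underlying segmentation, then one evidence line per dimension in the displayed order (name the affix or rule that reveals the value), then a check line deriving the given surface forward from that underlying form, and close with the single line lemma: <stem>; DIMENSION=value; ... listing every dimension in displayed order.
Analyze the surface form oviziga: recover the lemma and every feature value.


underlying: of-isig-a
CASE=ri - signalled by the affix -a
TOR=ta - signalled by the affix of-
check: ofisiga -> oviziga
lemma: isig; CASE=ri; TOR=ta


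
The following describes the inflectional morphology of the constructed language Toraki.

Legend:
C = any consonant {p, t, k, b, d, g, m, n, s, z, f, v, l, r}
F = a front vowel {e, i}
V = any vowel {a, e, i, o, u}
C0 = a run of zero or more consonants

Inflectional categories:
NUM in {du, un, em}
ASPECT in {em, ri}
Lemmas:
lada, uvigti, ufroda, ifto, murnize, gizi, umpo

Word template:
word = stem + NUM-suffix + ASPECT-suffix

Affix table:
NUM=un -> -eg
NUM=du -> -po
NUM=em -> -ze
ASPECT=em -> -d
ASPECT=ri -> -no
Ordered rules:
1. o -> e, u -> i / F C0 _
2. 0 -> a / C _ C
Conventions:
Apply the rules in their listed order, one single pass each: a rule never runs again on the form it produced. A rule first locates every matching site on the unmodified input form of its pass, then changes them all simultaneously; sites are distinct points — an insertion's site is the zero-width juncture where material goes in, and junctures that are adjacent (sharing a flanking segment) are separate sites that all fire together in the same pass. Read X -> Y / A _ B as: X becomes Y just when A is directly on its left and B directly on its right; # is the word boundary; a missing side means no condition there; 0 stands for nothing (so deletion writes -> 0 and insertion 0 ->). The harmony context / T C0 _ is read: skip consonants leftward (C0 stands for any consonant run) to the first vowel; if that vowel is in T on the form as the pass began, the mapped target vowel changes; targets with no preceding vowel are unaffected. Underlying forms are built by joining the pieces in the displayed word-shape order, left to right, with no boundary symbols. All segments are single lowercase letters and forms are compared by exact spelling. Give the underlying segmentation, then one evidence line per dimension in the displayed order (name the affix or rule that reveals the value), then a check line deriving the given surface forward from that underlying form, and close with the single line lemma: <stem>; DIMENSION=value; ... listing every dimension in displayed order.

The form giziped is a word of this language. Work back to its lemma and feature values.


underlying: gizi-po-d
NUM=du - signalled by the affix -po
ASPECT=em - signalled by the affix -d
check: gizipod -> giziped -> giziped
lemma: gizi; NUM=du; ASPECT=em


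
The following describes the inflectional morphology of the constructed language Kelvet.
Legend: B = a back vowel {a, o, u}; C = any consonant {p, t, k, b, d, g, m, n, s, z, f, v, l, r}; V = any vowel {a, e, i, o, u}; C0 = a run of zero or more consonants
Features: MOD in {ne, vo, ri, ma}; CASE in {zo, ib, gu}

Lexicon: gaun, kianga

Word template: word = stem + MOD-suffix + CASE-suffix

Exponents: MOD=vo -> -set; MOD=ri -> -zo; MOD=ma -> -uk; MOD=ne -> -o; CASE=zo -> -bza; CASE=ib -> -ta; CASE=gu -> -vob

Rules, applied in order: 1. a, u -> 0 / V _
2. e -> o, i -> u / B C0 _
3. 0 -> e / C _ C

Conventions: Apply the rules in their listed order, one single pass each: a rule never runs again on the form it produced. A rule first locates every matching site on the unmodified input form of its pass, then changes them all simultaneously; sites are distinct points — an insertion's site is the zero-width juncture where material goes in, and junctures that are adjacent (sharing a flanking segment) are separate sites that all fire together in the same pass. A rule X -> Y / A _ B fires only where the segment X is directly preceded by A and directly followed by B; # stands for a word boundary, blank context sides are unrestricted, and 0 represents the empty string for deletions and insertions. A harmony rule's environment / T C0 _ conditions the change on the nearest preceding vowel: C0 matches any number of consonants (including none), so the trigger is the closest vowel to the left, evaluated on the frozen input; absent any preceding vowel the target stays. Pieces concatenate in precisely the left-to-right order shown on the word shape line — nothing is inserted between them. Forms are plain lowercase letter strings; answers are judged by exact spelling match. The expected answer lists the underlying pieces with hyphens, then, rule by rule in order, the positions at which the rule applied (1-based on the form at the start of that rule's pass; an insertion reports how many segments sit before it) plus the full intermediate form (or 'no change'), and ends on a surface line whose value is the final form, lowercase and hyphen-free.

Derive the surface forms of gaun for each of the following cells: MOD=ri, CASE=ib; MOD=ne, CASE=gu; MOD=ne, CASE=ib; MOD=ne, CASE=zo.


cell MOD=ri, CASE=ib:
underlying: gaun-zo-ta
1. a, u -> 0 / V _: fires at position(s) 3: ganzota
2. e -> o, i -> u / B C0 _: no change
3. 0 -> e / C _ C: inserts after position(s) 3: ganezota
surface: ganezota

cell MOD=ne, CASE=gu:
underlying: gaun-o-vob
1. a, u -> 0 / V _: fires at position(s) 3: ganovob
2. e -> o, i -> u / B C0 _: no change
3. 0 -> e / C _ C: no change
surface: ganovob

cell MOD=ne, CASE=ib:
underlying: gaun-o-ta
1. a, u -> 0 / V _: fires at position(s) 3: ganota
2. e -> o, i -> u / B C0 _: no change
3. 0 -> e / C _ C: no change
surface: ganota

cell MOD=ne, CASE=zo:
underlying: gaun-o-bza
1. a, u -> 0 / V _: fires at position(s) 3: ganobza
2. e -> o, i -> u / B C0 _: no change
3. 0 -> e / C _ C: inserts after position(s) 5: ganobeza
surface: ganobeza


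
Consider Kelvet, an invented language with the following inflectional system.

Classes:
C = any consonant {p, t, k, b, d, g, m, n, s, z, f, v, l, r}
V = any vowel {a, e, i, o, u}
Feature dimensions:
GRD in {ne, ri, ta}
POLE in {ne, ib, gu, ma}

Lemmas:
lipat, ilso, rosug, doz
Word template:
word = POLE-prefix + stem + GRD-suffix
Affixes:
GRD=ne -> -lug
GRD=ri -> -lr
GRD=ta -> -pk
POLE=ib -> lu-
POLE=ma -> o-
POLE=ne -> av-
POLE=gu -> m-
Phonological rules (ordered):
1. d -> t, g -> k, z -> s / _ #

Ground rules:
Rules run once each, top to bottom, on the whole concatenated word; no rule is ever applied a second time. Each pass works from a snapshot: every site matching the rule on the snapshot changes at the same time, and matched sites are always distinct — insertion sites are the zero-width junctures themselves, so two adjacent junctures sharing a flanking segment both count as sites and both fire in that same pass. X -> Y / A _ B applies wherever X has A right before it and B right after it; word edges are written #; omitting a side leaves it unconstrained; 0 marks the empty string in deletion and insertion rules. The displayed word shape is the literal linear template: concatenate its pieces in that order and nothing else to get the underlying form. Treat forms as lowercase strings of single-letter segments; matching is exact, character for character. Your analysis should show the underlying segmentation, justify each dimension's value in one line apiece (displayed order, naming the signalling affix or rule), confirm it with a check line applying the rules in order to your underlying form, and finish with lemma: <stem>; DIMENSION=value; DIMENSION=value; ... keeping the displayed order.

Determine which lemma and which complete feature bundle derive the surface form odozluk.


underlying: o-doz-lug
GRD=ne - signalled by the affix -lug
POLE=ma - signalled by the affix o-
check: odozlug -> odozluk
lemma: doz; GRD=ne; POLE=ma


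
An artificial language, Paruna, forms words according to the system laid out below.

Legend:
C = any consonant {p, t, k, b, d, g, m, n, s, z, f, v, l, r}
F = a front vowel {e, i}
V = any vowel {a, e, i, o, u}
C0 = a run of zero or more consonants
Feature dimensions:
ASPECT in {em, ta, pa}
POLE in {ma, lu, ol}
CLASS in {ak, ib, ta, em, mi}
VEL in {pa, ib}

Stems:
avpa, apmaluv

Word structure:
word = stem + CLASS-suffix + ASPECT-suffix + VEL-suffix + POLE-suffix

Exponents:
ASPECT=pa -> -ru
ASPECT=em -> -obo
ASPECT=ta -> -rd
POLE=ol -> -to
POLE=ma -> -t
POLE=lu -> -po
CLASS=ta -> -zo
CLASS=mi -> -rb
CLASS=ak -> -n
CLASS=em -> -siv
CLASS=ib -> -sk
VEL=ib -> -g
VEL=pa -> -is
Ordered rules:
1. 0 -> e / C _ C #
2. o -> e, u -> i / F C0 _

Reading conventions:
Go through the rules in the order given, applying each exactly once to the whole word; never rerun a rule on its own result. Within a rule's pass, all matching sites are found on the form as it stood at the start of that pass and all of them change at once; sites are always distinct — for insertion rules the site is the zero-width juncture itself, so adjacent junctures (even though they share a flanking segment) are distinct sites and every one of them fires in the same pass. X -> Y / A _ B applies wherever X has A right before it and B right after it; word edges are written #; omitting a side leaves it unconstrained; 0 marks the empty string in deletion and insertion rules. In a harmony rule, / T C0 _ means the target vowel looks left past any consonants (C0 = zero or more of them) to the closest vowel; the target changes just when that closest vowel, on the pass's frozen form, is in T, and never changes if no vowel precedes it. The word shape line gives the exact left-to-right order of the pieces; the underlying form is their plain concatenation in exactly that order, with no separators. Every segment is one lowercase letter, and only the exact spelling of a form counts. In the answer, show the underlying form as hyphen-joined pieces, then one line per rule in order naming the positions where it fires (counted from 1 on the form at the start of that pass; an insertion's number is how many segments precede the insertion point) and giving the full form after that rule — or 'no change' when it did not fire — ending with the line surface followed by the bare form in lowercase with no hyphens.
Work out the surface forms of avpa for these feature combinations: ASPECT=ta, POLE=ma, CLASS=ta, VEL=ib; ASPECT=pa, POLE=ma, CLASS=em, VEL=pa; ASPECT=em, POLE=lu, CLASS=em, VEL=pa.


cell ASPECT=ta, POLE=ma, CLASS=ta, VEL=ib:
underlying: avpa-zo-rd-g-t
1. 0 -> e / C _ C #: inserts after position(s) 9: avpazordget
2. o -> e, u -> i / F C0 _: no change
surface: avpazordget

cell ASPECT=pa, POLE=ma, CLASS=em, VEL=pa:
underlying: avpa-siv-ru-is-t
1. 0 -> e / C _ C #: inserts after position(s) 11: avpasivruiset
2. o -> e, u -> i / F C0 _: fires at position(s) 9: avpasivriiset
surface: avpasivriiset

cell ASPECT=em, POLE=lu, CLASS=em, VEL=pa:
underlying: avpa-siv-obo-is-po
1. 0 -> e / C _ C #: no change
2. o -> e, u -> i / F C0 _: fires at position(s) 8, 14: avpasiveboispe
surface: avpasiveboispe


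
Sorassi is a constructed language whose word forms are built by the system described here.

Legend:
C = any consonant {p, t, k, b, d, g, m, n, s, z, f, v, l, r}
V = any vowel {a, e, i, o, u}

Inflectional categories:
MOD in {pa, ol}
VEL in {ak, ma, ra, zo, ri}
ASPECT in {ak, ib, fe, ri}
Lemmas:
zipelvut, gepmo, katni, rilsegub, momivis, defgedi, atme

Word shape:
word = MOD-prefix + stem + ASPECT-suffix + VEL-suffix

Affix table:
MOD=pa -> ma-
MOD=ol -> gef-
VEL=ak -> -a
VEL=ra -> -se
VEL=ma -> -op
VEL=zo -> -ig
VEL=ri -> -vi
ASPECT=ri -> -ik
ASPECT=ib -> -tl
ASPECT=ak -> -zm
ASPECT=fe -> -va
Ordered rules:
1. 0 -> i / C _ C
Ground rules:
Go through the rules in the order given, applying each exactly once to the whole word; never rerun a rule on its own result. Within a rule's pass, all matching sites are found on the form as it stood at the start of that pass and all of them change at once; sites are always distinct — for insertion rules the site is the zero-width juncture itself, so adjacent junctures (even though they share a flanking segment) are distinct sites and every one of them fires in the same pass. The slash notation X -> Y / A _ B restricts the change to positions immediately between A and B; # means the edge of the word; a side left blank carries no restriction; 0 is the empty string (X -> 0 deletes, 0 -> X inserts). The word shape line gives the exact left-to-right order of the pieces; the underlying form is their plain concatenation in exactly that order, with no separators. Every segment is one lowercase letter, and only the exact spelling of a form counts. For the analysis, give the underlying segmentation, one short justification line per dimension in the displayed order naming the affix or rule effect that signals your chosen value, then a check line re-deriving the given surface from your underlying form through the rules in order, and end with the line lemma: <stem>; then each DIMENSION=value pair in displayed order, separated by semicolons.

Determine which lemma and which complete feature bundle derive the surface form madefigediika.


underlying: ma-defgedi-ik-a
MOD=pa - signalled by the affix ma-
VEL=ak - signalled by the affix -a
ASPECT=ri - signalled by the affix -ik
check: madefgediika -> madefigediika
lemma: defgedi; MOD=pa; VEL=ak; ASPECT=ri


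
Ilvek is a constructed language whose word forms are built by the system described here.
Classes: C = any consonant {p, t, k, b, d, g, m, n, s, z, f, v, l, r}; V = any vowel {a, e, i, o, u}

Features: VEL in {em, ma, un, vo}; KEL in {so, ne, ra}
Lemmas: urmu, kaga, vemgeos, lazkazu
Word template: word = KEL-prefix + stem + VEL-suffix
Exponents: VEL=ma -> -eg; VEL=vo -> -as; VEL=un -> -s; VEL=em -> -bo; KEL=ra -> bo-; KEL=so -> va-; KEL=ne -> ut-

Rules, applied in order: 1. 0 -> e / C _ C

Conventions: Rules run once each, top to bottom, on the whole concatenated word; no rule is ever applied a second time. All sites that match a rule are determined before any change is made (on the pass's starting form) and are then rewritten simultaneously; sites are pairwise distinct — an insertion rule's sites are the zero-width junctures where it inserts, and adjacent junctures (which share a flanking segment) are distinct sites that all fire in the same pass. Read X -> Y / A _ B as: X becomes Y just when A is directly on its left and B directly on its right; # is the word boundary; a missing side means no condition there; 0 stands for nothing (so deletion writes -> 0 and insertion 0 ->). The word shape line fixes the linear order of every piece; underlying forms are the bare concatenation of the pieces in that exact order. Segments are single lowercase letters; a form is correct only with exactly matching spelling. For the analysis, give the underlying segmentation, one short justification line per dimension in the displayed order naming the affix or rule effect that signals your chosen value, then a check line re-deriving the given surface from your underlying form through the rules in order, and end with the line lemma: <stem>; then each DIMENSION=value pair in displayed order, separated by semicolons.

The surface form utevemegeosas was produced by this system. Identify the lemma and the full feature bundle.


underlying: ut-vemgeos-as
VEL=vo - signalled by the affix -as
KEL=ne - signalled by the affix ut-
check: utvemgeosas -> utevemegeosas
lemma: vemgeos; VEL=vo; KEL=ne


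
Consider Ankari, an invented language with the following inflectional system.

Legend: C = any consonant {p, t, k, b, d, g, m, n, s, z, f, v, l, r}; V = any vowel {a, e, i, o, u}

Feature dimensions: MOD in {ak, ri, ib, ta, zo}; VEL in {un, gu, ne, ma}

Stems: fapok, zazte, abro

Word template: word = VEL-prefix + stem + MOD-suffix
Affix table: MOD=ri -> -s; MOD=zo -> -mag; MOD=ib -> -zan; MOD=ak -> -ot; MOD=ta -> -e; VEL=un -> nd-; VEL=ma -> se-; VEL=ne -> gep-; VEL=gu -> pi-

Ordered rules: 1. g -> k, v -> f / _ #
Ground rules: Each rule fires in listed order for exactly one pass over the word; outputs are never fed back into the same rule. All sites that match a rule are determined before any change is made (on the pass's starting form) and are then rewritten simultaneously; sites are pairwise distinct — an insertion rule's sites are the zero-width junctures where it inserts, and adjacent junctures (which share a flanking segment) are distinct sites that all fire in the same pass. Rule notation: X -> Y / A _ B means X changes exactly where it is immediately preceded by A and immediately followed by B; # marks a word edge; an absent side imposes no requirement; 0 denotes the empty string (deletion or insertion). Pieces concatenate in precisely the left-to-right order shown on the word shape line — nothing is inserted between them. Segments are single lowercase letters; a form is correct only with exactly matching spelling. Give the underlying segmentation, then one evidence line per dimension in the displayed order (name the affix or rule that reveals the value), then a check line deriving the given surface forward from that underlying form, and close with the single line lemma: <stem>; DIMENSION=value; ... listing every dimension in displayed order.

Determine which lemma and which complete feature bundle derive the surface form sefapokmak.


underlying: se-fapok-mag
MOD=zo - signalled by the affix -mag
VEL=ma - signalled by the affix se-
check: sefapokmag -> sefapokmak
lemma: fapok; MOD=zo; VEL=ma


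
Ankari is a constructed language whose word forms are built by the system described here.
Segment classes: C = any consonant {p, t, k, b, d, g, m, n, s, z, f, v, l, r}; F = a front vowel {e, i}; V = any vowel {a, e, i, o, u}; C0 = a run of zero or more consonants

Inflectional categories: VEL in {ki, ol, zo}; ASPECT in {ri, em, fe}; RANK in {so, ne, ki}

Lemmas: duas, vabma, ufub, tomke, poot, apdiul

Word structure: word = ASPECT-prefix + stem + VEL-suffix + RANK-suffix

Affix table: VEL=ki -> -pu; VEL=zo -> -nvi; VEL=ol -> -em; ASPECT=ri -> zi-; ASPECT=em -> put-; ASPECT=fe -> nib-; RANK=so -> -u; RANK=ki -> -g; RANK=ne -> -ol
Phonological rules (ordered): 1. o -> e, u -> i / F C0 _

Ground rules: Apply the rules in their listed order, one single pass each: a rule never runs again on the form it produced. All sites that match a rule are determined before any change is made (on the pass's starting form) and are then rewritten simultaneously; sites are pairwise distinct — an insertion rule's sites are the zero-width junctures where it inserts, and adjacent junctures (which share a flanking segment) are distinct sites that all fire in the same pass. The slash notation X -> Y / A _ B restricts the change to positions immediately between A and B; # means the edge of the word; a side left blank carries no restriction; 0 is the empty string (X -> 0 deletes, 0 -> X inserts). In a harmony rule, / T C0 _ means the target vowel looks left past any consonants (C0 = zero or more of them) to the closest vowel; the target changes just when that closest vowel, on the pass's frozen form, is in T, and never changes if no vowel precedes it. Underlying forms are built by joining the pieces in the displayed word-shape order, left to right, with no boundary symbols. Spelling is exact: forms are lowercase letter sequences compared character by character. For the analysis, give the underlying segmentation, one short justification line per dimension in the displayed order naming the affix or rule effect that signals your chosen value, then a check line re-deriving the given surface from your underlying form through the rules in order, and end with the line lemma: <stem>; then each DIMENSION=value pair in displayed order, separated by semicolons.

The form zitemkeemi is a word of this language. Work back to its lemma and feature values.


underlying: zi-tomke-em-u
VEL=ol - signalled by the affix -em
ASPECT=ri - signalled by the affix zi-
RANK=so - signalled by the affix -u
check: zitomkeemu -> zitemkeemi
lemma: tomke; VEL=ol; ASPECT=ri; RANK=so


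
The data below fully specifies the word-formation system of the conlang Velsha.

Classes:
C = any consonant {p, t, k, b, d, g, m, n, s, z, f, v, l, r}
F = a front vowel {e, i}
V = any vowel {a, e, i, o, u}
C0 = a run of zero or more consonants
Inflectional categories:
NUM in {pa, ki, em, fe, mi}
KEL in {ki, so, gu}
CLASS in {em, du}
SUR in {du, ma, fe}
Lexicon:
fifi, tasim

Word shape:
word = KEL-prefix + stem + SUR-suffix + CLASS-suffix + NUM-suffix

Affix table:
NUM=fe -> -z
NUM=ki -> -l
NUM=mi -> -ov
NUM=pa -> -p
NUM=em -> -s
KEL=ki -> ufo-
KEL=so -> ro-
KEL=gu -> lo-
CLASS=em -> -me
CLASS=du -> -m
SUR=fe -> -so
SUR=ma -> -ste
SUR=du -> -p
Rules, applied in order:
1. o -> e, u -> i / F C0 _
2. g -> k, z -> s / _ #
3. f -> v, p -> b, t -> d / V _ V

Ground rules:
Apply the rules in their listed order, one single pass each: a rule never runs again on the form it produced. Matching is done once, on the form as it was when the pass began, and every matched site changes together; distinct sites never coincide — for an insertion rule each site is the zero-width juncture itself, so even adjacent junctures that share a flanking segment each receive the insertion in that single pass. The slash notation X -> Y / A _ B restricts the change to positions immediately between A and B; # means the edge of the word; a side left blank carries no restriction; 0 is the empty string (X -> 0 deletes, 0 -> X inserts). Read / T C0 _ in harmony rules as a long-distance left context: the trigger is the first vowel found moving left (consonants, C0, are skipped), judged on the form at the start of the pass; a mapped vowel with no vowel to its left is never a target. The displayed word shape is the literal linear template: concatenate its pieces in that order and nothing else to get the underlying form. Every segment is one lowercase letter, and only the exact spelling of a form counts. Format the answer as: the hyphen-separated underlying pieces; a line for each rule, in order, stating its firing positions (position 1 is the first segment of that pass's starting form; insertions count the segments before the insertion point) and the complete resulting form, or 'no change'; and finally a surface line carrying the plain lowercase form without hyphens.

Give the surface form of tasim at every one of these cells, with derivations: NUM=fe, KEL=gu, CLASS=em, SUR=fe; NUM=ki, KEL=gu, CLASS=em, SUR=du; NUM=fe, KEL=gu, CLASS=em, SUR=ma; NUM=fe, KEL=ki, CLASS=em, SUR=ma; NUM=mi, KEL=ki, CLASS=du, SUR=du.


cell NUM=fe, KEL=gu, CLASS=em, SUR=fe:
underlying: lo-tasim-so-me-z
1. o -> e, u -> i / F C0 _: fires at position(s) 9: lotasimsemez
2. g -> k, z -> s / _ #: fires at position(s) 12: lotasimsemes
3. f -> v, p -> b, t -> d / V _ V: fires at position(s) 3: lodasimsemes
surface: lodasimsemes

cell NUM=ki, KEL=gu, CLASS=em, SUR=du:
underlying: lo-tasim-p-me-l
1. o -> e, u -> i / F C0 _: no change
2. g -> k, z -> s / _ #: no change
3. f -> v, p -> b, t -> d / V _ V: fires at position(s) 3: lodasimpmel
surface: lodasimpmel

cell NUM=fe, KEL=gu, CLASS=em, SUR=ma:
underlying: lo-tasim-ste-me-z
1. o -> e, u -> i / F C0 _: no change
2. g -> k, z -> s / _ #: fires at position(s) 13: lotasimstemes
3. f -> v, p -> b, t -> d / V _ V: fires at position(s) 3: lodasimstemes
surface: lodasimstemes

cell NUM=fe, KEL=ki, CLASS=em, SUR=ma:
underlying: ufo-tasim-ste-me-z
1. o -> e, u -> i / F C0 _: no change
2. g -> k, z -> s / _ #: fires at position(s) 14: ufotasimstemes
3. f -> v, p -> b, t -> d / V _ V: fires at position(s) 2, 4: uvodasimstemes
surface: uvodasimstemes

cell NUM=mi, KEL=ki, CLASS=du, SUR=du:
underlying: ufo-tasim-p-m-ov
1. o -> e, u -> i / F C0 _: fires at position(s) 11: ufotasimpmev
2. g -> k, z -> s / _ #: no change
3. f -> v, p -> b, t -> d / V _ V: fires at position(s) 2, 4: uvodasimpmev
surface: uvodasimpmev


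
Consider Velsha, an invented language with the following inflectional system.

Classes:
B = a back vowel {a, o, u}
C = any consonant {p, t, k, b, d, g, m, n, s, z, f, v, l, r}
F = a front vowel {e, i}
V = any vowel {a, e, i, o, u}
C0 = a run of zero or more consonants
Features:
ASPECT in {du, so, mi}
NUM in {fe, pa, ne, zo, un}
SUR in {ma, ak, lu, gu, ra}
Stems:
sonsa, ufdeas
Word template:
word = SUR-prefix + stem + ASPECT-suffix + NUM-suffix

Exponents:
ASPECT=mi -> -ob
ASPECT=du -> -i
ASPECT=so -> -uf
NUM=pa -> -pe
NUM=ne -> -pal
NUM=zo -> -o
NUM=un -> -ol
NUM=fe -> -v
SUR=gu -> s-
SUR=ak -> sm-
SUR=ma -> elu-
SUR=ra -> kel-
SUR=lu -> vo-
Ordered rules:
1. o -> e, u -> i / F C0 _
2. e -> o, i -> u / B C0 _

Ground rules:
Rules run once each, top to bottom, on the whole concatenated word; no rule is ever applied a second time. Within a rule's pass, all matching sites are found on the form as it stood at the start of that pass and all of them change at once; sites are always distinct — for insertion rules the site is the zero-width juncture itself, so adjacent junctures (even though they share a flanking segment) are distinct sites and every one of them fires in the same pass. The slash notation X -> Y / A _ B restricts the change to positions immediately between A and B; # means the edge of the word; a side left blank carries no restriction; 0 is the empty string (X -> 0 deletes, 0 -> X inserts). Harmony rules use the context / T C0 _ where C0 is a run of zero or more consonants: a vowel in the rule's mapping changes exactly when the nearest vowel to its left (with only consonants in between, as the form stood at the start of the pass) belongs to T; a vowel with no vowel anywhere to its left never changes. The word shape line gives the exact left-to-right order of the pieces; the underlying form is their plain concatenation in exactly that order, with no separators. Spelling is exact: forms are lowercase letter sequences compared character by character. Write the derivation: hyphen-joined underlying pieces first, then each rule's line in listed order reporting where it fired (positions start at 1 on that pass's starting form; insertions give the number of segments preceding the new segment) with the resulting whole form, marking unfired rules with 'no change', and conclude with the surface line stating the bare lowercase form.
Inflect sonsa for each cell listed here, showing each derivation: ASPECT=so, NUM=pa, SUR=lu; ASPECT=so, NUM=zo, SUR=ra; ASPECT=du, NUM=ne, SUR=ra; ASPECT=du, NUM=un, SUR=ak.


cell ASPECT=so, NUM=pa, SUR=lu:
underlying: vo-sonsa-uf-pe
1. o -> e, u -> i / F C0 _: no change
2. e -> o, i -> u / B C0 _: fires at position(s) 11: vosonsaufpo
surface: vosonsaufpo

cell ASPECT=so, NUM=zo, SUR=ra:
underlying: kel-sonsa-uf-o
1. o -> e, u -> i / F C0 _: fires at position(s) 5: kelsensaufo
2. e -> o, i -> u / B C0 _: no change
surface: kelsensaufo

cell ASPECT=du, NUM=ne, SUR=ra:
underlying: kel-sonsa-i-pal
1. o -> e, u -> i / F C0 _: fires at position(s) 5: kelsensaipal
2. e -> o, i -> u / B C0 _: fires at position(s) 9: kelsensaupal
surface: kelsensaupal

cell ASPECT=du, NUM=un, SUR=ak:
underlying: sm-sonsa-i-ol
1. o -> e, u -> i / F C0 _: fires at position(s) 9: smsonsaiel
2. e -> o, i -> u / B C0 _: fires at position(s) 8: smsonsauel
surface: smsonsauel


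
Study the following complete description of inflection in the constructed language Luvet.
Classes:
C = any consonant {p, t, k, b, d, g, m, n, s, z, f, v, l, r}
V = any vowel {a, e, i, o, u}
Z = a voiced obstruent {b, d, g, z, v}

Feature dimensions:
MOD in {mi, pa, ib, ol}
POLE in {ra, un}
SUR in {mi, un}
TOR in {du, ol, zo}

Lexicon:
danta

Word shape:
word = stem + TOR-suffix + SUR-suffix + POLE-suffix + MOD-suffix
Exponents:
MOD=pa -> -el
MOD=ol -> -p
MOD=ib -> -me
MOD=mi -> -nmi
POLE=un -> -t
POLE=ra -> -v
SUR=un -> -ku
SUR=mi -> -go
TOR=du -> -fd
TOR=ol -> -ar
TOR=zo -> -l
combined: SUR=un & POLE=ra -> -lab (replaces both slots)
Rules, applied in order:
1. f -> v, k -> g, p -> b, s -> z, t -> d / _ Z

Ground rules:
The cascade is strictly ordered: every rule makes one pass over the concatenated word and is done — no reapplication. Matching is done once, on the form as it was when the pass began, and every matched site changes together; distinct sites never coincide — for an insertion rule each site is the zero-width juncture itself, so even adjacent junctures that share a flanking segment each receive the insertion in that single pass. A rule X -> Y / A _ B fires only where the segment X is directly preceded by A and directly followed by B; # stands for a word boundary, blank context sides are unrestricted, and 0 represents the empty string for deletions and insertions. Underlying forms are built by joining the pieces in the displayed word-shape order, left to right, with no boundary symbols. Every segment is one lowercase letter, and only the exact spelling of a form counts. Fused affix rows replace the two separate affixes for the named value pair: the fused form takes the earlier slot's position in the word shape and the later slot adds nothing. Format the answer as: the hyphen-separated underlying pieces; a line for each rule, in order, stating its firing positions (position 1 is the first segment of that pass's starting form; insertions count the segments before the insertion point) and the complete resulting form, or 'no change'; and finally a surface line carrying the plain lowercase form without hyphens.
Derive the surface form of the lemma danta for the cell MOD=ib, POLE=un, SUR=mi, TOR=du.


underlying: danta-fd-go-t-me
1. f -> v, k -> g, p -> b, s -> z, t -> d / _ Z: fires at position(s) 6: dantavdgotme
surface: dantavdgotme
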